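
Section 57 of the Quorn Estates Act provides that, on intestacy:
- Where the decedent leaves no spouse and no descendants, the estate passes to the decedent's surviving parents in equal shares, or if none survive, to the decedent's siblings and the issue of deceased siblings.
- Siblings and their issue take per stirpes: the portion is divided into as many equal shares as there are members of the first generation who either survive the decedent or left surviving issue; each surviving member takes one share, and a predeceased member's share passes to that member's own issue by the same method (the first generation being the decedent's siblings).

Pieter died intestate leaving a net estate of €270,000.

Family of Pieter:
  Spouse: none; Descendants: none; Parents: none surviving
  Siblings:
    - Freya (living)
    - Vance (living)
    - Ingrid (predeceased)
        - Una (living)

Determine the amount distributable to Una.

The entire €270,000 passes to the siblings and their issue.
That amount (€270,000) is divided into 3 shares of €90,000: Freya and Vance each take €90,000; Ingrid's €90,000 share passes to Ingrid's issue.
Ingrid's share (€90,000) passes entirely to Una.

Una receives €90,000.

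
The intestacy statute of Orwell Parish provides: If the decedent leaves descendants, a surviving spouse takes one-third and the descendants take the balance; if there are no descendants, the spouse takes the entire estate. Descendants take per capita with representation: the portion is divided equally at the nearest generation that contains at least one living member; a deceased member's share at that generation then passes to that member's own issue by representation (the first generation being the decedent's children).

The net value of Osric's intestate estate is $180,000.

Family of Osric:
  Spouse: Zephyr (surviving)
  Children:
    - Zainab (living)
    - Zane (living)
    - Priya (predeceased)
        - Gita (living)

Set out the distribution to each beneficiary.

Zephyr takes one-third of $180,000 = $60,000. The remaining $120,000 passes to the descendants.
The descendants' portion ($120,000) is divided into 3 shares of $40,000: Zainab and Zane each take $40,000; Priya's $40,000 share passes to Priya's issue.
Priya's share ($40,000) passes entirely to Gita.

Zephyr: $60,000; Zainab: $40,000; Zane: $40,000; Gita: $40,000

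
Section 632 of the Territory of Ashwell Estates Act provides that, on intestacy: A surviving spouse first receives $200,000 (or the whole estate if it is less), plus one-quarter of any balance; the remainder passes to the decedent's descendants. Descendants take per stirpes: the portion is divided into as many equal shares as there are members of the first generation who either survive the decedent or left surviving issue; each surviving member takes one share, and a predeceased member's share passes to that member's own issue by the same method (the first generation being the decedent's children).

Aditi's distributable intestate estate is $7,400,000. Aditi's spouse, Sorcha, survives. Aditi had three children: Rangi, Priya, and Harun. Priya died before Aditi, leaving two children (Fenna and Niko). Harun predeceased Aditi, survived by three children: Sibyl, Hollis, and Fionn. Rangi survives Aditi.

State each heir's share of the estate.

Sorcha: $2,000,000; Rangi: $1,800,000; Fenna: $900,000; Niko: $900,000; Sibyl: $600,000; Hollis: $600,000; Fionn: $600,000

Sorcha first takes $200,000, leaving a balance of $7,200,000. Sorcha then takes one-quarter of the balance ($1,800,000), for a total of $2,000,000. The remaining $5,400,000 passes to the descendants.
The descendants' portion ($5,400,000) is divided into 3 shares of $1,800,000: Rangi takes $1,800,000; Priya's $1,800,000 share passes to Priya's issue; Harun's $1,800,000 share passes to Harun's issue.
Priya's share ($1,800,000) is divided into 2 shares of $900,000: Fenna and Niko each take $900,000.
Harun's share ($1,800,000) is divided into 3 shares of $600,000: Sibyl, Hollis, and Fionn each take $600,000.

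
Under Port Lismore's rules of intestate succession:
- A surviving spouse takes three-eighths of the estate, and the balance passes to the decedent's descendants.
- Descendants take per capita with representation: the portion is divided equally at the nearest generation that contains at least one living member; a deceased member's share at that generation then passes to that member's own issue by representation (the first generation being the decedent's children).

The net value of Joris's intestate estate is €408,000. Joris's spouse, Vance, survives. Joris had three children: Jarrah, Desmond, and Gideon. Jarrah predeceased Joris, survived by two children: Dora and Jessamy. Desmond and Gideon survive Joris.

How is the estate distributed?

Vance takes three-eighths of €408,000 = €153,000. The remaining €255,000 passes to the descendants.
The descendants' portion (€255,000) is divided into 3 shares of €85,000: Desmond and Gideon each take €85,000; Jarrah's €85,000 share passes to Jarrah's issue.
Jarrah's share (€85,000) is divided into 2 shares of €42,500: Dora and Jessamy each take €42,500.

Vance: €153,000; Dora: €42,500; Jessamy: €42,500; Desmond: €85,000; Gideon: €85,000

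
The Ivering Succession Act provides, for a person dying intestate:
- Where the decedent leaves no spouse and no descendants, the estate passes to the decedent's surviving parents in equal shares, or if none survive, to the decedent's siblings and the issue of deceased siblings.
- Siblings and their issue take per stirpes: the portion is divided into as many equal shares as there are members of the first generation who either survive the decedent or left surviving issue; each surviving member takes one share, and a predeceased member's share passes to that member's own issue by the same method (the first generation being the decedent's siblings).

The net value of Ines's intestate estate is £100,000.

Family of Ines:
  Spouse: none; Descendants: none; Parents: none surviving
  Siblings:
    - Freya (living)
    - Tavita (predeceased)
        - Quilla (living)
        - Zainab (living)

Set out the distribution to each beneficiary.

Freya: £50,000; Quilla: £25,000; Zainab: £25,000

The entire £100,000 passes to the siblings and their issue.
That amount (£100,000) is divided into 2 shares of £50,000: Freya takes £50,000; Tavita's £50,000 share passes to Tavita's issue.
Tavita's share (£50,000) is divided into 2 shares of £25,000: Quilla and Zainab each take £25,000.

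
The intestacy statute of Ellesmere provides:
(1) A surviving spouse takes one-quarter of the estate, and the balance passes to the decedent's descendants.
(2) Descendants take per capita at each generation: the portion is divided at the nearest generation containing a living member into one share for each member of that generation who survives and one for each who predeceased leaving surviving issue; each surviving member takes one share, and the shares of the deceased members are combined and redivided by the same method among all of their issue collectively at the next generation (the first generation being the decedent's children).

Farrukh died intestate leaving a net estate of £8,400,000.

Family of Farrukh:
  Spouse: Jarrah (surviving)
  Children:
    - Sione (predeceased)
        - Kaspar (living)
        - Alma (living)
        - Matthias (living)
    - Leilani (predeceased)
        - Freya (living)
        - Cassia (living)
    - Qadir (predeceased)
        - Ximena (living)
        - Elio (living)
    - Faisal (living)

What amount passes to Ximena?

Ximena receives £675,000.

Jarrah takes one-quarter of £8,400,000 = £2,100,000. The remaining £6,300,000 passes to the descendants.
The descendants' portion (£6,300,000) is divided at the children's generation into 4 shares of £1,575,000. Faisal takes £1,575,000. The 3 shares of the deceased (Sione, Leilani, and Qadir) are combined into a pool of £4,725,000.
That pool (£4,725,000) is divided at the grandchildren's generation equally among Kaspar, Alma, Matthias, Freya, Cassia, Ximena, and Elio: £675,000 each.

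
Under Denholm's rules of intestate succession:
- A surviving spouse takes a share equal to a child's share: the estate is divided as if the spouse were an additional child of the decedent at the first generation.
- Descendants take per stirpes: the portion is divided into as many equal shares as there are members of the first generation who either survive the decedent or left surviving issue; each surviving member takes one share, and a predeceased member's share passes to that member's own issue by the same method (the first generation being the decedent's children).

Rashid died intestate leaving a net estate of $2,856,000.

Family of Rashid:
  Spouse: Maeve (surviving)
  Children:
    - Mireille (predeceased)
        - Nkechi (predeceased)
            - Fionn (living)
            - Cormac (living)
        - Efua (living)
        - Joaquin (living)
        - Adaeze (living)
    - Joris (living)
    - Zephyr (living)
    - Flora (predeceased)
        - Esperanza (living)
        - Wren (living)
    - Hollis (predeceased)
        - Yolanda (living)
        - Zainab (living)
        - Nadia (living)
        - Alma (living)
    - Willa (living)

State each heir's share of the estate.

Maeve: $408,000; Fionn: $51,000; Cormac: $51,000; Efua: $102,000; Joaquin: $102,000; Adaeze: $102,000; Joris: $408,000; Zephyr: $408,000; Esperanza: $204,000; Wren: $204,000; Yolanda: $102,000; Zainab: $102,000; Nadia: $102,000; Alma: $102,000; Willa: $408,000

The spouse counts as an additional share at the children's level, so there are 7 primary shares of $408,000. Maeve takes one such share ($408,000).
The children's combined portion ($2,448,000) is divided into 6 shares of $408,000: Joris, Zephyr, and Willa each take $408,000; Mireille's $408,000 share passes to Mireille's issue; Flora's $408,000 share passes to Flora's issue; Hollis's $408,000 share passes to Hollis's issue.
Mireille's share ($408,000) is divided into 4 shares of $102,000: Efua, Joaquin, and Adaeze each take $102,000; Nkechi's $102,000 share passes to Nkechi's issue.
Nkechi's share ($102,000) is divided into 2 shares of $51,000: Fionn and Cormac each take $51,000.
Flora's share ($408,000) is divided into 2 shares of $204,000: Esperanza and Wren each take $204,000.
Hollis's share ($408,000) is divided into 4 shares of $102,000: Yolanda, Zainab, Nadia, and Alma each take $102,000.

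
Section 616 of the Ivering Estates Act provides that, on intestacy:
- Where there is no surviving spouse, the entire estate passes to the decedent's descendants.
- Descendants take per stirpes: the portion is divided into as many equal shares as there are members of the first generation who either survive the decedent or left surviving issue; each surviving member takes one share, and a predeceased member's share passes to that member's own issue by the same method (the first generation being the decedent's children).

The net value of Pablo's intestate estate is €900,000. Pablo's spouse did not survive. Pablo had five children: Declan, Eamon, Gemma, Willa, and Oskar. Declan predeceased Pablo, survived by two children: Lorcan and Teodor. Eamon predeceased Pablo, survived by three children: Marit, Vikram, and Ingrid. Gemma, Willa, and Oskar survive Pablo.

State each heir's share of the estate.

Lorcan: €90,000; Teodor: €90,000; Marit: €60,000; Vikram: €60,000; Ingrid: €60,000; Gemma: €180,000; Willa: €180,000; Oskar: €180,000

The entire €900,000 passes to the descendants.
That amount (€900,000) is divided into 5 shares of €180,000: Gemma, Willa, and Oskar each take €180,000; Declan's €180,000 share passes to Declan's issue; Eamon's €180,000 share passes to Eamon's issue.
Declan's share (€180,000) is divided into 2 shares of €90,000: Lorcan and Teodor each take €90,000.
Eamon's share (€180,000) is divided into 3 shares of €60,000: Marit, Vikram, and Ingrid each take €60,000.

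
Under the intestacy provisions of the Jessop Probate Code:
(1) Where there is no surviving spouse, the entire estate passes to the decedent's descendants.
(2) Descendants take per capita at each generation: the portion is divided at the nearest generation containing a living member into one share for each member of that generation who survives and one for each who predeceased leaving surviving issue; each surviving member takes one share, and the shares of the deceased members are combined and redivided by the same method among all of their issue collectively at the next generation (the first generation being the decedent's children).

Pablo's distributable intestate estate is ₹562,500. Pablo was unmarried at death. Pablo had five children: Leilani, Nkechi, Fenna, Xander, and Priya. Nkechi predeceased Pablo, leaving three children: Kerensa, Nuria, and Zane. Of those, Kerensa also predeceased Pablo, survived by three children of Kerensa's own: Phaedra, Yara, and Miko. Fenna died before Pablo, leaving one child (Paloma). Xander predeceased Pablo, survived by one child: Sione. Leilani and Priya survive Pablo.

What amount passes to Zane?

Zane receives ₹67,500.

The entire ₹562,500 passes to the descendants.
That amount (₹562,500) is divided at the children's generation into 5 shares of ₹112,500. Leilani and Priya each take ₹112,500. The 3 shares of the deceased (Nkechi, Fenna, and Xander) are combined into a pool of ₹337,500.
That pool (₹337,500) is divided at the grandchildren's generation into 5 shares of ₹67,500. Nuria, Zane, Paloma, and Sione each take ₹67,500. The remaining share for the deceased Kerensa (₹67,500) is carried to the next generation.
That pool (₹67,500) is divided at the great-grandchildren's generation equally among Phaedra, Yara, and Miko: ₹22,500 each.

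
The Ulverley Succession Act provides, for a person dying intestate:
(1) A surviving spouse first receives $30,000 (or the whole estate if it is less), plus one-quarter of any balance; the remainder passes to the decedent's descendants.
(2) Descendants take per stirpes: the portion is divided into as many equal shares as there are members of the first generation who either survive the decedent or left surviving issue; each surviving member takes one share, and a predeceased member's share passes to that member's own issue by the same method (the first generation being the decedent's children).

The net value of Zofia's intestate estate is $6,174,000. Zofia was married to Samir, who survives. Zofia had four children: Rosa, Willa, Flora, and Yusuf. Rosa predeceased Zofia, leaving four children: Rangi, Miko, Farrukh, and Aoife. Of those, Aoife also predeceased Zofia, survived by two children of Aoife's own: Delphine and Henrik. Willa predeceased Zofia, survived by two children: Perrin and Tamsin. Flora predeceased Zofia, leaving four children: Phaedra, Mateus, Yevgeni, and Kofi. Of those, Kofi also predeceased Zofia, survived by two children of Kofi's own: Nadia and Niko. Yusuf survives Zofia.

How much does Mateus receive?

Mateus receives $288,000.

Samir first takes $30,000, leaving a balance of $6,144,000. Samir then takes one-quarter of the balance ($1,536,000), for a total of $1,566,000. The remaining $4,608,000 passes to the descendants.
The descendants' portion ($4,608,000) is divided into 4 shares of $1,152,000: Yusuf takes $1,152,000; Rosa's $1,152,000 share passes to Rosa's issue; Willa's $1,152,000 share passes to Willa's issue; Flora's $1,152,000 share passes to Flora's issue.
Rosa's share ($1,152,000) is divided into 4 shares of $288,000: Rangi, Miko, and Farrukh each take $288,000; Aoife's $288,000 share passes to Aoife's issue.
Aoife's share ($288,000) is divided into 2 shares of $144,000: Delphine and Henrik each take $144,000.
Willa's share ($1,152,000) is divided into 2 shares of $576,000: Perrin and Tamsin each take $576,000.
Flora's share ($1,152,000) is divided into 4 shares of $288,000: Phaedra, Mateus, and Yevgeni each take $288,000; Kofi's $288,000 share passes to Kofi's issue.
Kofi's share ($288,000) is divided into 2 shares of $144,000: Nadia and Niko each take $144,000.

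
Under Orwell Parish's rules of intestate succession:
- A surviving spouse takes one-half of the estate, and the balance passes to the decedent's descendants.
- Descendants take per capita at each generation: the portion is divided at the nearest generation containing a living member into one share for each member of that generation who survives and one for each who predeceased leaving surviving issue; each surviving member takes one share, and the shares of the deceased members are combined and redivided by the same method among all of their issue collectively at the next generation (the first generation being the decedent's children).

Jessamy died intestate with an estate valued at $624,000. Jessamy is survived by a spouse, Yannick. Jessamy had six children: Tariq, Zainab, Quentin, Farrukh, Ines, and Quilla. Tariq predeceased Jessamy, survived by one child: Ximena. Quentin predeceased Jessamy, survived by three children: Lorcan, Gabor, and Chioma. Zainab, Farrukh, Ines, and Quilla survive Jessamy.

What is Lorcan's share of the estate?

Lorcan receives $26,000.

Yannick takes one-half of $624,000 = $312,000. The remaining $312,000 passes to the descendants.
The descendants' portion ($312,000) is divided at the children's generation into 6 shares of $52,000. Zainab, Farrukh, Ines, and Quilla each take $52,000. The 2 shares of the deceased (Tariq and Quentin) are combined into a pool of $104,000.
That pool ($104,000) is divided at the grandchildren's generation equally among Ximena, Lorcan, Gabor, and Chioma: $26,000 each.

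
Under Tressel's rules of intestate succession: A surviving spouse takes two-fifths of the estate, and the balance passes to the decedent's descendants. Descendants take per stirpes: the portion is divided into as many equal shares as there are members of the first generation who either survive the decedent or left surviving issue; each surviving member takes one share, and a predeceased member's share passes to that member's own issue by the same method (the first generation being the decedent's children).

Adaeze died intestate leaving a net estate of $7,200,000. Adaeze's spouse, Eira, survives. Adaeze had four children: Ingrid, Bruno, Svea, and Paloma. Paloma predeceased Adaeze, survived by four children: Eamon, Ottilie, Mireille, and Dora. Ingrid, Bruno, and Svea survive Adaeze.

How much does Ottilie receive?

Ottilie receives $270,000.

Eira takes two-fifths of $7,200,000 = $2,880,000. The remaining $4,320,000 passes to the descendants.
The descendants' portion ($4,320,000) is divided into 4 shares of $1,080,000: Ingrid, Bruno, and Svea each take $1,080,000; Paloma's $1,080,000 share passes to Paloma's issue.
Paloma's share ($1,080,000) is divided into 4 shares of $270,000: Eamon, Ottilie, Mireille, and Dora each take $270,000.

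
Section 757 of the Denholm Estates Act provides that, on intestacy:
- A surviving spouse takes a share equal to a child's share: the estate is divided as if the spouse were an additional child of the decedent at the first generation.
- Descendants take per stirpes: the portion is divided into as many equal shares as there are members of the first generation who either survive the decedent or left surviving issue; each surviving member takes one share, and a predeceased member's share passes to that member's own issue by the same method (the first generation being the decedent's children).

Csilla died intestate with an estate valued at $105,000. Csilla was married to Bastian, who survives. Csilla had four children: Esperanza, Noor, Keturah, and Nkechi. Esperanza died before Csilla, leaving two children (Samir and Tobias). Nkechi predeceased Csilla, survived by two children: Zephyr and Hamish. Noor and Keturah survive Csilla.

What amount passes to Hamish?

The spouse counts as an additional share at the children's level, so there are 5 primary shares of $21,000. Bastian takes one such share ($21,000).
The children's combined portion ($84,000) is divided into 4 shares of $21,000: Noor and Keturah each take $21,000; Esperanza's $21,000 share passes to Esperanza's issue; Nkechi's $21,000 share passes to Nkechi's issue.
Esperanza's share ($21,000) is divided into 2 shares of $10,500: Samir and Tobias each take $10,500.
Nkechi's share ($21,000) is divided into 2 shares of $10,500: Zephyr and Hamish each take $10,500.

Hamish receives $10,500.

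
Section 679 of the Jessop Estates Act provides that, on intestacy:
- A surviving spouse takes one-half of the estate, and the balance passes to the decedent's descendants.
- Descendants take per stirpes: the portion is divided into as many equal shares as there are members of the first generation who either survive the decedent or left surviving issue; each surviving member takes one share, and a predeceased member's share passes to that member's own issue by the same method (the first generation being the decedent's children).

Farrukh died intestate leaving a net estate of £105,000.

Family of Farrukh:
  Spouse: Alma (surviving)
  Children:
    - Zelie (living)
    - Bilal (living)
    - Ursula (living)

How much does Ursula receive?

Ursula receives £17,500.

Alma takes one-half of £105,000 = £52,500. The remaining £52,500 passes to the descendants.
The descendants' portion (£52,500) is divided into 3 shares of £17,500: Zelie, Bilal, and Ursula each take £17,500.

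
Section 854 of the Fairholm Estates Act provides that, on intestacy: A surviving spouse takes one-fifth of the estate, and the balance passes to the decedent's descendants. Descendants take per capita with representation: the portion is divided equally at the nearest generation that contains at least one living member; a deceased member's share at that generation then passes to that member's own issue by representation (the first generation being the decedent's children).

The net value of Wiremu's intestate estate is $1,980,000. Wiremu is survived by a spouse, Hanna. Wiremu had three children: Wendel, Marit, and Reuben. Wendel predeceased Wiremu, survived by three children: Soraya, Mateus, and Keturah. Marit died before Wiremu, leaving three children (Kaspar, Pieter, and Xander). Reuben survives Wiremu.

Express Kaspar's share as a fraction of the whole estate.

Kaspar receives 4/45 of the estate.

Hanna takes one-fifth of $1,980,000 = $396,000. The remaining $1,584,000 passes to the descendants.
The descendants' portion ($1,584,000) is divided into 3 shares of $528,000: Reuben takes $528,000; Wendel's $528,000 share passes to Wendel's issue; Marit's $528,000 share passes to Marit's issue.
Wendel's share ($528,000) is divided into 3 shares of $176,000: Soraya, Mateus, and Keturah each take $176,000.
Marit's share ($528,000) is divided into 3 shares of $176,000: Kaspar, Pieter, and Xander each take $176,000.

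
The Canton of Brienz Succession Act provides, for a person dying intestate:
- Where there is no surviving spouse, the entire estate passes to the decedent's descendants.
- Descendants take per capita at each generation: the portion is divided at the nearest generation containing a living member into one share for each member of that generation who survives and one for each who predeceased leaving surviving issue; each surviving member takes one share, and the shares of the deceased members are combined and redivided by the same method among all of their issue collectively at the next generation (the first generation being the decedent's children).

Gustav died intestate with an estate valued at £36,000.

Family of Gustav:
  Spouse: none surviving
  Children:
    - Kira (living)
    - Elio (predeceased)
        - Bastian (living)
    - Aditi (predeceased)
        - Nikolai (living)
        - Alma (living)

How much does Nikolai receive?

The entire £36,000 passes to the descendants.
That amount (£36,000) is divided at the children's generation into 3 shares of £12,000. Kira takes £12,000. The 2 shares of the deceased (Elio and Aditi) are combined into a pool of £24,000.
That pool (£24,000) is divided at the grandchildren's generation equally among Bastian, Nikolai, and Alma: £8,000 each.

Nikolai receives £8,000.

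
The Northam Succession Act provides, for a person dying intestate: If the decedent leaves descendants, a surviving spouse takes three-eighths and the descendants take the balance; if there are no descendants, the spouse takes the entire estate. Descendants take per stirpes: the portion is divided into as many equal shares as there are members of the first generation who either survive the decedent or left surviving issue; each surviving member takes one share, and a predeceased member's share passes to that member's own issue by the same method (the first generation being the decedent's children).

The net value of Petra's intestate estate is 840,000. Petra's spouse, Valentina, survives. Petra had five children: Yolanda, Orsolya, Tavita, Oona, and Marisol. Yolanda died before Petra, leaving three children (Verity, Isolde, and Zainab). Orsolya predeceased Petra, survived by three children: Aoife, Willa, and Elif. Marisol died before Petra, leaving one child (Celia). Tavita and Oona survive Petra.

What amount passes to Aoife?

Aoife receives 35,000.

Valentina takes three-eighths of 840,000 = 315,000. The remaining 525,000 passes to the descendants.
The descendants' portion (525,000) is divided into 5 shares of 105,000: Tavita and Oona each take 105,000; Yolanda's 105,000 share passes to Yolanda's issue; Orsolya's 105,000 share passes to Orsolya's issue; Marisol's 105,000 share passes to Marisol's issue.
Yolanda's share (105,000) is divided into 3 shares of 35,000: Verity, Isolde, and Zainab each take 35,000.
Orsolya's share (105,000) is divided into 3 shares of 35,000: Aoife, Willa, and Elif each take 35,000.
Marisol's share (105,000) passes entirely to Celia.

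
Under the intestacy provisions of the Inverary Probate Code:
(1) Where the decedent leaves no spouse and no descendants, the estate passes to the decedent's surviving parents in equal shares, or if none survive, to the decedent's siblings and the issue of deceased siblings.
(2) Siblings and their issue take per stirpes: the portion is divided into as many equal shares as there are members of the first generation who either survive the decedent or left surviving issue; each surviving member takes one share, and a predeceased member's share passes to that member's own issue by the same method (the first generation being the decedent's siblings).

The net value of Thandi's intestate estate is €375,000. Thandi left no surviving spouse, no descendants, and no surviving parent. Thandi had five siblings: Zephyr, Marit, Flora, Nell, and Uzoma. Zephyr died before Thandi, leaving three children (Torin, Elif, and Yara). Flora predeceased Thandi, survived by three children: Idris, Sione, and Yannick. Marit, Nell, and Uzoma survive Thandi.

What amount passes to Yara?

Yara receives €25,000.

The entire €375,000 passes to the siblings and their issue.
That amount (€375,000) is divided into 5 shares of €75,000: Marit, Nell, and Uzoma each take €75,000; Zephyr's €75,000 share passes to Zephyr's issue; Flora's €75,000 share passes to Flora's issue.
Zephyr's share (€75,000) is divided into 3 shares of €25,000: Torin, Elif, and Yara each take €25,000.
Flora's share (€75,000) is divided into 3 shares of €25,000: Idris, Sione, and Yannick each take €25,000.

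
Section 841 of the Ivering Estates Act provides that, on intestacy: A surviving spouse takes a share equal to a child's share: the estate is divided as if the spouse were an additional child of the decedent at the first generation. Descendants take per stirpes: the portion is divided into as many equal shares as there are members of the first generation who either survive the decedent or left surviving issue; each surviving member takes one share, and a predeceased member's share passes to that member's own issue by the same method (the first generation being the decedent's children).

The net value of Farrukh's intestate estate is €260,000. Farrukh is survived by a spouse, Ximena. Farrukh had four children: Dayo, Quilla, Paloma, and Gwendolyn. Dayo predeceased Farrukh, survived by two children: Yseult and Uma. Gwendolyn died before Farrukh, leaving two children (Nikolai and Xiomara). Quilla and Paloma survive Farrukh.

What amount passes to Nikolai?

The spouse counts as an additional share at the children's level, so there are 5 primary shares of €52,000. Ximena takes one such share (€52,000).
The children's combined portion (€208,000) is divided into 4 shares of €52,000: Quilla and Paloma each take €52,000; Dayo's €52,000 share passes to Dayo's issue; Gwendolyn's €52,000 share passes to Gwendolyn's issue.
Dayo's share (€52,000) is divided into 2 shares of €26,000: Yseult and Uma each take €26,000.
Gwendolyn's share (€52,000) is divided into 2 shares of €26,000: Nikolai and Xiomara each take €26,000.

Nikolai receives €26,000.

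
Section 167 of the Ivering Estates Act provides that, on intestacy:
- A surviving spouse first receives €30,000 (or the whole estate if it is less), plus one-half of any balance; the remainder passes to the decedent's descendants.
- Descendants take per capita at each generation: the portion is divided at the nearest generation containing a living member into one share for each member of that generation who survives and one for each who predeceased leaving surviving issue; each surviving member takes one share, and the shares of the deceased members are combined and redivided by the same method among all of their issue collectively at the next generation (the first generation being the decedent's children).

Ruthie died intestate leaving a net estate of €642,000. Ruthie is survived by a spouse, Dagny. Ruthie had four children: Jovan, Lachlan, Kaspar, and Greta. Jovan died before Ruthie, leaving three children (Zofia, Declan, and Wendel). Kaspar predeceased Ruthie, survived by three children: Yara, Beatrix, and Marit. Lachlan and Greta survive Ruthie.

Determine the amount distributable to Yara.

Yara receives €25,500.

Dagny first takes €30,000, leaving a balance of €612,000. Dagny then takes one-half of the balance (€306,000), for a total of €336,000. The remaining €306,000 passes to the descendants.
The descendants' portion (€306,000) is divided at the children's generation into 4 shares of €76,500. Lachlan and Greta each take €76,500. The 2 shares of the deceased (Jovan and Kaspar) are combined into a pool of €153,000.
That pool (€153,000) is divided at the grandchildren's generation equally among Zofia, Declan, Wendel, Yara, Beatrix, and Marit: €25,500 each.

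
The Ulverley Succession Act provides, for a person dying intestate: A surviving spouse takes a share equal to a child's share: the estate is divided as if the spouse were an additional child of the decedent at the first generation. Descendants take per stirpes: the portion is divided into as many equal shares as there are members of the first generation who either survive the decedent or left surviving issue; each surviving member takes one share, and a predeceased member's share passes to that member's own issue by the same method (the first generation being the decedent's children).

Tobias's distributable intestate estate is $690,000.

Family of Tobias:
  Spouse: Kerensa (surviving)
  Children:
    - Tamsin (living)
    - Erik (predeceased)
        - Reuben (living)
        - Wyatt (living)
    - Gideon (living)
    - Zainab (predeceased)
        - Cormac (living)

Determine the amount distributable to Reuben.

The spouse counts as an additional share at the children's level, so there are 5 primary shares of $138,000. Kerensa takes one such share ($138,000).
The children's combined portion ($552,000) is divided into 4 shares of $138,000: Tamsin and Gideon each take $138,000; Erik's $138,000 share passes to Erik's issue; Zainab's $138,000 share passes to Zainab's issue.
Erik's share ($138,000) is divided into 2 shares of $69,000: Reuben and Wyatt each take $69,000.
Zainab's share ($138,000) passes entirely to Cormac.

Reuben receives $69,000.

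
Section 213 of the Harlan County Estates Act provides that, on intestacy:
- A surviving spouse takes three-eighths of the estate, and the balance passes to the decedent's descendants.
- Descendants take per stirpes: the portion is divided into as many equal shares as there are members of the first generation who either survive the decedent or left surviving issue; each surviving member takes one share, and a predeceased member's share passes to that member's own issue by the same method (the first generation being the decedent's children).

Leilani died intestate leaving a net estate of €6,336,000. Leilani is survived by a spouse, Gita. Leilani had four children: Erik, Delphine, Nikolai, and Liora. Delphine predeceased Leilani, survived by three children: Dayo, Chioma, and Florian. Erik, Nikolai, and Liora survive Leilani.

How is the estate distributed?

Gita takes three-eighths of €6,336,000 = €2,376,000. The remaining €3,960,000 passes to the descendants.
The descendants' portion (€3,960,000) is divided into 4 shares of €990,000: Erik, Nikolai, and Liora each take €990,000; Delphine's €990,000 share passes to Delphine's issue.
Delphine's share (€990,000) is divided into 3 shares of €330,000: Dayo, Chioma, and Florian each take €330,000.

Gita: €2,376,000; Erik: €990,000; Dayo: €330,000; Chioma: €330,000; Florian: €330,000; Nikolai: €990,000; Liora: €990,000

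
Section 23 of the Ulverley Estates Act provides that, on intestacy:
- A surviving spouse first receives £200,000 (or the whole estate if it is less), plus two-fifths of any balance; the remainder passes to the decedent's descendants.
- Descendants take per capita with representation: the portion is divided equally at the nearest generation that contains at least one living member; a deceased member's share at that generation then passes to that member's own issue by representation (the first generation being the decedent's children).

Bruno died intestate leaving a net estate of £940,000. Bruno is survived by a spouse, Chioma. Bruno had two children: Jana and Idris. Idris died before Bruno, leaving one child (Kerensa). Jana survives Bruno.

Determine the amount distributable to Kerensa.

Chioma first takes £200,000, leaving a balance of £740,000. Chioma then takes two-fifths of the balance (£296,000), for a total of £496,000. The remaining £444,000 passes to the descendants.
The descendants' portion (£444,000) is divided into 2 shares of £222,000: Jana takes £222,000; Idris's £222,000 share passes to Idris's issue.
Idris's share (£222,000) passes entirely to Kerensa.

Kerensa receives £222,000.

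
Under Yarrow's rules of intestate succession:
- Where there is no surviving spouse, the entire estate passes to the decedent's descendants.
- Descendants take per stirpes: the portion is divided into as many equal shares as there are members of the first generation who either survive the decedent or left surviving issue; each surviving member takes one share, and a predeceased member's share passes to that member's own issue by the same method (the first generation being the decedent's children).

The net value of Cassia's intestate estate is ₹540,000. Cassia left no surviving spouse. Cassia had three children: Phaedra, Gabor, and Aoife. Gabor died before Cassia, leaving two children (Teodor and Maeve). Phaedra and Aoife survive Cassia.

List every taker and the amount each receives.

Phaedra: ₹180,000; Teodor: ₹90,000; Maeve: ₹90,000; Aoife: ₹180,000

The entire ₹540,000 passes to the descendants.
That amount (₹540,000) is divided into 3 shares of ₹180,000: Phaedra and Aoife each take ₹180,000; Gabor's ₹180,000 share passes to Gabor's issue.
Gabor's share (₹180,000) is divided into 2 shares of ₹90,000: Teodor and Maeve each take ₹90,000.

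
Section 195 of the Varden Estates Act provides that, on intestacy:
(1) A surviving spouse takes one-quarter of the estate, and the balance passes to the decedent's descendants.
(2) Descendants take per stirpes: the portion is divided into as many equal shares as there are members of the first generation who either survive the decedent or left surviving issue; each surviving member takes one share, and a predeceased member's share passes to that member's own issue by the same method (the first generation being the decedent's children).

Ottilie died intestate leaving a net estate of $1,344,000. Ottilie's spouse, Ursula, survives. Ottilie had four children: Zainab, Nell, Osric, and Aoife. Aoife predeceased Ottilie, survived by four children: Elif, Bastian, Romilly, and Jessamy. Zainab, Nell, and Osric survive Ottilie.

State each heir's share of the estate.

Ursula takes one-quarter of $1,344,000 = $336,000. The remaining $1,008,000 passes to the descendants.
The descendants' portion ($1,008,000) is divided into 4 shares of $252,000: Zainab, Nell, and Osric each take $252,000; Aoife's $252,000 share passes to Aoife's issue.
Aoife's share ($252,000) is divided into 4 shares of $63,000: Elif, Bastian, Romilly, and Jessamy each take $63,000.

Ursula: $336,000; Zainab: $252,000; Nell: $252,000; Osric: $252,000; Elif: $63,000; Bastian: $63,000; Romilly: $63,000; Jessamy: $63,000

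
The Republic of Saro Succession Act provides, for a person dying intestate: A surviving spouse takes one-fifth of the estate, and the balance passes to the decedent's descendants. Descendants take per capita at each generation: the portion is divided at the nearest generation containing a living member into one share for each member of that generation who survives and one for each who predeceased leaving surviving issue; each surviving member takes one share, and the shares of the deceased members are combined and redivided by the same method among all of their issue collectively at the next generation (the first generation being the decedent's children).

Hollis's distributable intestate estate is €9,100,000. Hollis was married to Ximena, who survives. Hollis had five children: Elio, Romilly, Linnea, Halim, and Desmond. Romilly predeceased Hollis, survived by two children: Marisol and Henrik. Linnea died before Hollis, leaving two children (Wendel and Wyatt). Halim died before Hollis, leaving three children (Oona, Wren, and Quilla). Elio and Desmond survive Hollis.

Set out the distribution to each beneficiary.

Ximena: €1,820,000; Elio: €1,456,000; Marisol: €624,000; Henrik: €624,000; Wendel: €624,000; Wyatt: €624,000; Oona: €624,000; Wren: €624,000; Quilla: €624,000; Desmond: €1,456,000

Ximena takes one-fifth of €9,100,000 = €1,820,000. The remaining €7,280,000 passes to the descendants.
The descendants' portion (€7,280,000) is divided at the children's generation into 5 shares of €1,456,000. Elio and Desmond each take €1,456,000. The 3 shares of the deceased (Romilly, Linnea, and Halim) are combined into a pool of €4,368,000.
That pool (€4,368,000) is divided at the grandchildren's generation equally among Marisol, Henrik, Wendel, Wyatt, Oona, Wren, and Quilla: €624,000 each.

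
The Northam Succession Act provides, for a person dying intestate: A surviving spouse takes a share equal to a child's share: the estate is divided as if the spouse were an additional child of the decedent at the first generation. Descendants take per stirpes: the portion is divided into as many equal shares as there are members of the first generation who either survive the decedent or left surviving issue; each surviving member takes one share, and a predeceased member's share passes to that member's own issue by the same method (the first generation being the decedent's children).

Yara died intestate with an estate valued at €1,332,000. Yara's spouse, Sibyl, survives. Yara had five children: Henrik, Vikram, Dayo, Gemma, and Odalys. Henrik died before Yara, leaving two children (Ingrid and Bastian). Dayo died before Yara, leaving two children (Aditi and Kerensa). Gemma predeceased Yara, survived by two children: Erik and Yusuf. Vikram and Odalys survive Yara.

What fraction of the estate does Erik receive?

The spouse counts as an additional share at the children's level, so there are 6 primary shares of €222,000. Sibyl takes one such share (€222,000).
The children's combined portion (€1,110,000) is divided into 5 shares of €222,000: Vikram and Odalys each take €222,000; Henrik's €222,000 share passes to Henrik's issue; Dayo's €222,000 share passes to Dayo's issue; Gemma's €222,000 share passes to Gemma's issue.
Henrik's share (€222,000) is divided into 2 shares of €111,000: Ingrid and Bastian each take €111,000.
Dayo's share (€222,000) is divided into 2 shares of €111,000: Aditi and Kerensa each take €111,000.
Gemma's share (€222,000) is divided into 2 shares of €111,000: Erik and Yusuf each take €111,000.

Erik receives 1/12 of the estate.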